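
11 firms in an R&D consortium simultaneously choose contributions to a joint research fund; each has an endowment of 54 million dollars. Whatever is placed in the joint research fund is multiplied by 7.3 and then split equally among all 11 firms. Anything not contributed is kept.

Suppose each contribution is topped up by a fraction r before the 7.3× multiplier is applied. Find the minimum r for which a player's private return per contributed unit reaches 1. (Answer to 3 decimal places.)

With matching at rate r, one contributed unit becomes (1 + r) in the joint research fund and returns 7.3 × (1 + r) / 11 to the contributor.
Setting this equal to 1: 1 + r = 11/7.3 = 1.5068.
So the minimum matching rate is r = 1.5068 − 1 = 0.507.

0.507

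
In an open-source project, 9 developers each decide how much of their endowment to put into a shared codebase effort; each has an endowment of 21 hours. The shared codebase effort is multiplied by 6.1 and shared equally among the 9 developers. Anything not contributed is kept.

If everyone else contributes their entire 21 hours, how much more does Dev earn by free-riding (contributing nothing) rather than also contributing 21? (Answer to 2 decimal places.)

Switching from a contribution of 21 to 0 lets Dev keep an extra 21 hours, but lowers the shared codebase effort by 21, which costs Dev their own share of that drop: 6.1/9 × 21 = 14.23.
Net gain = 21 − 14.23 = 6.77. The private return per contributed unit (0.6778) is below 1, so free-riding is indeed the best response regardless of what the others do.

6.77 hours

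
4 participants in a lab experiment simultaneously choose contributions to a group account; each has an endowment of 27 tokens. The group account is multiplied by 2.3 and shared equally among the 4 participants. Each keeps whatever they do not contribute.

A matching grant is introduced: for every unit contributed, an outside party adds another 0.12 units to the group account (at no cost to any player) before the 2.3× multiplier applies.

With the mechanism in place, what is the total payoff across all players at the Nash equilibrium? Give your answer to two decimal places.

The effective private return is 2.3 × 1.12 / 4 = 0.6440, which is still under 1, so the mechanism doesn't change anyone's dominant strategy: zero contribution.
Everyone keeps their endowment and the group total is 4 × 27 = 108.

108.00 tokens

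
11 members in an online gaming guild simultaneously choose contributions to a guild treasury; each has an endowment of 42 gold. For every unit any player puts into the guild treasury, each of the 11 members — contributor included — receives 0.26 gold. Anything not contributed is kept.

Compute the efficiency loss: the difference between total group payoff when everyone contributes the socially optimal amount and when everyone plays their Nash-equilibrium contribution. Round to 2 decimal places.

The private return per contributed unit is 0.26 < 1, so contributing 0 is dominant for every player. At the Nash equilibrium everyone keeps their 42, and the group total is 11 × 42 = 462.
Each contributed unit returns 2.860 to the group as a whole (0.26 to each of 11 players), which exceeds 1, so the social optimum is full contribution: group total = 2.860 × 462 = 1321.32.
Efficiency loss = 1321.32 − 462 = 859.32.

859.32 gold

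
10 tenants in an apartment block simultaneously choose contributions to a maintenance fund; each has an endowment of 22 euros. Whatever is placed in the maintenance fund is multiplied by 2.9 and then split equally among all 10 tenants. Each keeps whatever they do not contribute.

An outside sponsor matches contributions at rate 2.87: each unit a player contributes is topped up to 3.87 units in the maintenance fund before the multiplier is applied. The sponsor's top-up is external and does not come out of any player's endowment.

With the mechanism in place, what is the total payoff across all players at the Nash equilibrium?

The effective private return per unit is now 2.9 × 3.87 / 10 = 1.1223 > 1, so every player's dominant strategy flips to full contribution.
At the Nash equilibrium everyone contributes 22. Group total payoff = 2.9 × 3.87 × 220 = 2469.06.

2469.06 euros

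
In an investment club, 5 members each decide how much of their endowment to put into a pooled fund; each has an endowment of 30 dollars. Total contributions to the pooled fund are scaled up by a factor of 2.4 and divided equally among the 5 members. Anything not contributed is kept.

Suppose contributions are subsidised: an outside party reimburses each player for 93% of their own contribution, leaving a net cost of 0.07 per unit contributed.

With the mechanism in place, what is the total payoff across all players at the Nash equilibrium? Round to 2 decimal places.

499.50 dollars

With the mechanism, a contributed unit returns (2.4/5) / 0.07 = 6.8571 per unit of net cost to the contributor — now above 1 — so contributing fully is weakly dominant for every player.
At the Nash equilibrium everyone contributes 30. Group total payoff = 5 × (30 × 0.93 + 2.4 × 30) = 499.50.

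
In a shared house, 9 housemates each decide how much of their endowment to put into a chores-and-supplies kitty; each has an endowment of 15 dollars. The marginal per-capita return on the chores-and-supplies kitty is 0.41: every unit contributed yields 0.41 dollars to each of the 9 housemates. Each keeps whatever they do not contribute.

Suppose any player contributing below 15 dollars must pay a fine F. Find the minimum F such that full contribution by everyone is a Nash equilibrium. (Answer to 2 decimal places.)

8.85 dollars

Given the others contribute fully, the best deviation is to contribute 0 (any partial contribution still incurs the fine and gives up units whose private return 0.41 is below 1).
Deviating from 15 to 0 saves 15 dollars but forfeits the deviator's share of the drop in the chores-and-supplies kitty: 0.41 × 15 = 6.15.
So the deviation gain is 15 − 6.15 = 8.85, and the fine must be at least 8.85 dollars to wipe it out.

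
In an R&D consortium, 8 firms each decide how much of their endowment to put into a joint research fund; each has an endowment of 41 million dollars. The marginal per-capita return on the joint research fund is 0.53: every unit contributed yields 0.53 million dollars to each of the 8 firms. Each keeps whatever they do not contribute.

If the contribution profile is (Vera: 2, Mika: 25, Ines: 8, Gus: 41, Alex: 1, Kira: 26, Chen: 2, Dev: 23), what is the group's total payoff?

742.72 million dollars

Total contributed: 2 + 25 + 8 + 41 + 1 + 26 + 2 + 23 = 128; total kept: 8 × 41 − 128 = 200.
The joint research fund pays out 0.53 × 8 × 128 = 542.72 in aggregate.
Group total = 200 + 542.72 = 742.72.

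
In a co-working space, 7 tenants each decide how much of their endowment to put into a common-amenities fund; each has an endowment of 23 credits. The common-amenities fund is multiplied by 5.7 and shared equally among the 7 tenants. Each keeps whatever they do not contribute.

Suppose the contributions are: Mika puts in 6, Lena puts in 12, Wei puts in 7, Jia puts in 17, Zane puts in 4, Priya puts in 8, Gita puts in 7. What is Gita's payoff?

65.67 credits

Total contributed: 6 + 12 + 7 + 17 + 4 + 8 + 7 = 61.
Each receives 5.7 × 61 / 7 = 49.67 from the common-amenities fund.
Gita keeps 23 − 7 = 16, so Gita's payoff is 16 + 49.67 = 65.67.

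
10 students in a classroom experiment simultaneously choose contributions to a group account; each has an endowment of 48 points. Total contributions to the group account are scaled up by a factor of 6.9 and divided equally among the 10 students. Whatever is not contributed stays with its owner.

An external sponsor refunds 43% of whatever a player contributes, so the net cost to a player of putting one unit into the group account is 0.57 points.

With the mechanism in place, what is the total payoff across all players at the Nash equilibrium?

Under the mechanism each unit contributed yields (6.9/10) / 0.57 = 1.2105 back to its contributor per unit of net cost, which exceeds 1, making full contribution the dominant choice for everyone.
So the Nash equilibrium is full contribution by all 10; the group earns 10 × (48 × 0.43 + 6.9 × 48) = 3518.40.

3518.40 points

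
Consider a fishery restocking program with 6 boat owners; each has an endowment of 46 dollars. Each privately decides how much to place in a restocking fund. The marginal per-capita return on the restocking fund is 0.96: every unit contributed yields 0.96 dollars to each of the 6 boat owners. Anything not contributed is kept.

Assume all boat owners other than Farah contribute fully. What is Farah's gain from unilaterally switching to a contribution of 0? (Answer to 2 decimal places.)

1.84 dollars

Switching from a contribution of 46 to 0 lets Farah keep an extra 46 dollars, but lowers the restocking fund by 46, which costs Farah their own share of that drop: 0.96 × 46 = 44.16.
Net gain = 46 − 44.16 = 1.84. The private return per contributed unit (0.96) is below 1, so free-riding is indeed the best response regardless of what the others do.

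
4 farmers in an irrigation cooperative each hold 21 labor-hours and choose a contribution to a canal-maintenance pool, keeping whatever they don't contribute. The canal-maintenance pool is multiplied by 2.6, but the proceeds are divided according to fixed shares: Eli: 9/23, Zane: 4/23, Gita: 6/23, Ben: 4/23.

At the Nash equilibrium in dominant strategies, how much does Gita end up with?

35.24 labor-hours

Each unit j contributes comes back to j as 2.6 × (j's share), so j prefers to contribute only if that share exceeds 1/2.6 = 0.3846; otherwise keeping the unit dominates.
Eli alone (share 9/23) is above the threshold, contributing 21; the remaining 3 contribute 0. Total contributed: 21.
Gita keeps 21 and receives 2.6 × 21 × 6/23 = 14.24 from the canal-maintenance pool, for a payoff of 35.24.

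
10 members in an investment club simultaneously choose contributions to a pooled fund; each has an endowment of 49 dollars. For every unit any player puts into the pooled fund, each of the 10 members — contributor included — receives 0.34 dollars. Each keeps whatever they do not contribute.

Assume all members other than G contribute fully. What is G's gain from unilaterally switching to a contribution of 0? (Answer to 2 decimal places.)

Switching from a contribution of 49 to 0 lets G keep an extra 49 dollars, but lowers the pooled fund by 49, which costs G their own share of that drop: 0.34 × 49 = 16.66.
Net gain = 49 − 16.66 = 32.34. The private return per contributed unit (0.34) is below 1, so free-riding is indeed the best response regardless of what the others do.

32.34 dollars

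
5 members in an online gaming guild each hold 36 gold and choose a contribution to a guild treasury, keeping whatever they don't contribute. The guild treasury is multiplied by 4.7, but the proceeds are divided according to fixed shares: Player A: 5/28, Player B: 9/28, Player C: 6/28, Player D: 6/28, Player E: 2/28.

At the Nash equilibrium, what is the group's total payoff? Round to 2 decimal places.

Player j's private return per contributed unit is 4.7 × (j's share). Contributing is weakly dominant for j when that share is at least 1/4.7 = 0.2128, and contributing 0 is dominant otherwise.
The shares above 0.2128 belong to Player B, Player C and Player D, contributing 36 each; the remaining 2 contribute 0. Total contributed: 108.
The guild treasury pays out 4.7 × 108 = 507.60 in total (split across the unequal shares, but the aggregate is all that matters for the group sum).
The 2 free-riders keep 36 each, adding 72. Group total = 72 + 507.60 = 579.60.

579.60 gold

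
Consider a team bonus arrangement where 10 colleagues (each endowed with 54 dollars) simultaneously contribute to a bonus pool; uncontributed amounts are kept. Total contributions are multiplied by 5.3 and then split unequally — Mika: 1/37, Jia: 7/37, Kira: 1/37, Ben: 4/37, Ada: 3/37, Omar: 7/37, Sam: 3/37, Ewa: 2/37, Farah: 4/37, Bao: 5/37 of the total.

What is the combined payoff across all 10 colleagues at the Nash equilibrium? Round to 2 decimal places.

Player j's private return per contributed unit is 5.3 × (j's share). Contributing is weakly dominant for j when that share is at least 1/5.3 = 0.1887, and contributing 0 is dominant otherwise.
Jia and Omar are above the threshold, contributing 54 each; the remaining 8 contribute 0. Total contributed: 108.
The bonus pool pays out 5.3 × 108 = 572.40 in total (split across the unequal shares, but the aggregate is all that matters for the group sum).
The 8 free-riders keep 54 each, adding 432. Group total = 432 + 572.40 = 1004.40.

1004.40 dollars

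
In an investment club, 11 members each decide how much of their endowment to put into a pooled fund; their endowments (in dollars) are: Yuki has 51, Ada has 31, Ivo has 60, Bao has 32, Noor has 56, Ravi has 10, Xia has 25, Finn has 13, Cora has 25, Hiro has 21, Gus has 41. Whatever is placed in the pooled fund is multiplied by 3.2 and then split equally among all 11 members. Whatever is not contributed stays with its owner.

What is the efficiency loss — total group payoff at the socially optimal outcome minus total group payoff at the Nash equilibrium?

The private return per contributed unit is 3.2/11 = 0.2909 < 1 for every player regardless of endowment, so the Nash equilibrium is zero contribution and the group total is Σ E_j = 51 + 31 + 60 + 32 + 56 + 10 + 25 + 13 + 25 + 21 + 41 = 365.
Each contributed unit returns 3.200 to the group, so the social optimum is full contribution by everyone: group total = 3.200 × 365 = 1168.00.
Efficiency loss = (3.200 − 1) × 365 = 803.00.

803.00 dollars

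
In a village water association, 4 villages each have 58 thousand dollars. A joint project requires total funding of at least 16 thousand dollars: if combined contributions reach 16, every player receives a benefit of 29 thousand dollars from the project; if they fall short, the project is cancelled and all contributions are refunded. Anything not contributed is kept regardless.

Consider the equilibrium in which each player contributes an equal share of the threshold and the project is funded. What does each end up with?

83 thousand dollars

Equal share of the threshold: 16/4 = 4.
At this profile no one gains by cutting their contribution: any cut drops the total below 16, the project is cancelled, contributions are refunded, and the deviator ends with 58, which is less than 58 − 4 + 29 = 83. Contributing more than 4 just wastes the excess. So contributing exactly 4 is a best response.
Each player's payoff: 58 − 4 + 29 = 83.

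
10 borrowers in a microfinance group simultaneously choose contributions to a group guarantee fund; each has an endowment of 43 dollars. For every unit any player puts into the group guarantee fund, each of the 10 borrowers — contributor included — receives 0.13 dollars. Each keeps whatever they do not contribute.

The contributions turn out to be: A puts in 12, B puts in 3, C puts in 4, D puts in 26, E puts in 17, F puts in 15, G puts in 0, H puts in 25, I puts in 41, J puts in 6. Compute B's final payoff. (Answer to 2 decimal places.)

Total contributed: 12 + 3 + 4 + 26 + 17 + 15 + 0 + 25 + 41 + 6 = 149.
Each receives 0.13 × 149 = 19.37 from the group guarantee fund.
B keeps 43 − 3 = 40, so B's payoff is 40 + 19.37 = 59.37.

59.37 dollars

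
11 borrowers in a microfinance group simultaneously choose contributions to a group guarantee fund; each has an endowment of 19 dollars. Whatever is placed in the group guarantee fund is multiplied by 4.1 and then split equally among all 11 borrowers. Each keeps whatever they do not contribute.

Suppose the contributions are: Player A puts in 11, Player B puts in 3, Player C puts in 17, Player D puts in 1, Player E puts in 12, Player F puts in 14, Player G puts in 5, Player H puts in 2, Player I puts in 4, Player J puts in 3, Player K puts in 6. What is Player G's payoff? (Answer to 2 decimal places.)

43.07 dollars

Total contributed: 11 + 3 + 17 + 1 + 12 + 14 + 5 + 2 + 4 + 3 + 6 = 78.
Each receives 4.1 × 78 / 11 = 29.07 from the group guarantee fund.
Player G keeps 19 − 5 = 14, so Player G's payoff is 14 + 29.07 = 43.07.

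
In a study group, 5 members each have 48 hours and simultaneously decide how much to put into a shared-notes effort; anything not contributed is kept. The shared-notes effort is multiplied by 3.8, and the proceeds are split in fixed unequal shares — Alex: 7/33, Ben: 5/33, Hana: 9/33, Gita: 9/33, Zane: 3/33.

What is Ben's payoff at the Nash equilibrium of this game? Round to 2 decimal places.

103.27 hours

A player with share s gets back 3.8·s per unit contributed, so full contribution is dominant for anyone with s > 1/3.8 = 0.2632 and zero contribution is dominant for anyone below.
Hana and Gita are above the threshold, contributing 48 each; the remaining 3 contribute 0. Total contributed: 96.
Ben keeps 48 and receives 3.8 × 96 × 5/33 = 55.27 from the shared-notes effort, for a payoff of 103.27.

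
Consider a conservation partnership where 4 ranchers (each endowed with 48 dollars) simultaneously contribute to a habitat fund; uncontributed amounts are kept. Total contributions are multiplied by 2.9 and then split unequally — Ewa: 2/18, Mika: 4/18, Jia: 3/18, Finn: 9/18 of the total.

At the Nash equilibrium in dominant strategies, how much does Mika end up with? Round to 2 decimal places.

78.93 dollars

A player with share s gets back 2.9·s per unit contributed, so full contribution is dominant for anyone with s > 1/2.9 = 0.3448 and zero contribution is dominant for anyone below.
The only share above 0.3448 is Finn's 9/18, contributing 48; the remaining 3 contribute 0. Total contributed: 48.
Mika keeps 48 and receives 2.9 × 48 × 4/18 = 30.93 from the habitat fund, for a payoff of 78.93.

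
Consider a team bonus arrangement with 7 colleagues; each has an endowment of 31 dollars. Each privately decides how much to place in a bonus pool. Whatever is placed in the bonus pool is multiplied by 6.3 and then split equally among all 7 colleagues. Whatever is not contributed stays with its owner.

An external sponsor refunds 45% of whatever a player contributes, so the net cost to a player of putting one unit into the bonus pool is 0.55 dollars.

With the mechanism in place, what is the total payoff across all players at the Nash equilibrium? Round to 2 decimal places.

With the mechanism, a contributed unit returns (6.3/7) / 0.55 = 1.6364 per unit of net cost to the contributor — now above 1 — so contributing fully is weakly dominant for every player.
So the Nash equilibrium is full contribution by all 7; the group earns 7 × (31 × 0.45 + 6.3 × 31) = 1464.75.

1464.75 dollars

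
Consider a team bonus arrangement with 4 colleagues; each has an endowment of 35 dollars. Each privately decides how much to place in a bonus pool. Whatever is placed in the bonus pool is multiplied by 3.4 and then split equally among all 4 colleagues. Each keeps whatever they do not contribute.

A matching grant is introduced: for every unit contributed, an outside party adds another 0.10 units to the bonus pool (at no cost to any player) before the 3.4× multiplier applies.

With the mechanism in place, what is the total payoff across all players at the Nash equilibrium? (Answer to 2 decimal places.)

140.00 dollars

The effective private return is 3.4 × 1.10 / 4 = 0.9350, which is still under 1, so the mechanism doesn't change anyone's dominant strategy: zero contribution.
Everyone keeps their endowment and the group total is 4 × 35 = 140.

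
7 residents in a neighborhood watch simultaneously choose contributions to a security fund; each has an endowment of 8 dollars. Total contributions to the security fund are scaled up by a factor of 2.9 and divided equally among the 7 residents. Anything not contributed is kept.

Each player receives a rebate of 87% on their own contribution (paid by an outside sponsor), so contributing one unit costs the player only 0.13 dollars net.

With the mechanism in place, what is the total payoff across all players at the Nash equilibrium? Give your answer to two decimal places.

The effective private return per unit is now (2.9/7) / 0.13 = 3.1868 > 1, so every player's dominant strategy flips to full contribution.
At the Nash equilibrium everyone contributes 8. Group total payoff = 7 × (8 × 0.87 + 2.9 × 8) = 211.12.

211.12 dollars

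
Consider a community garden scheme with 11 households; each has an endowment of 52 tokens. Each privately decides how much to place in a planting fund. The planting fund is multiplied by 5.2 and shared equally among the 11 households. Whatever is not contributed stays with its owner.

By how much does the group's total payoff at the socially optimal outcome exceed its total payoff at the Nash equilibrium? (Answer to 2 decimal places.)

2402.40 tokens

Each contributed unit returns 5.2/11 = 0.4727 to its contributor — below 1 — so contributing 0 is dominant for every player. At the Nash equilibrium everyone keeps their 52, and the group total is 11 × 52 = 572.
Each contributed unit returns 5.200 to the group as a whole (0.4727 to each of 11 players), which exceeds 1, so the social optimum is full contribution: group total = 5.200 × 572 = 2974.40.
Efficiency loss = 2974.40 − 572 = 2402.40.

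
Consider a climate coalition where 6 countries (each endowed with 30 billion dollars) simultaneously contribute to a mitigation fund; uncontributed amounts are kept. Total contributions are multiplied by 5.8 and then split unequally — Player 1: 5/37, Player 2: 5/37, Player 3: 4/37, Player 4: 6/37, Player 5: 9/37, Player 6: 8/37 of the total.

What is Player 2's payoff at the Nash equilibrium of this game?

77.03 billion dollars

A player with share s gets back 5.8·s per unit contributed, so full contribution is dominant for anyone with s > 1/5.8 = 0.1724 and zero contribution is dominant for anyone below.
Player 5 and Player 6 clear that bar, contributing 30 each; the remaining 4 contribute 0. Total contributed: 60.
Player 2 keeps 30 and receives 5.8 × 60 × 5/37 = 47.03 from the mitigation fund, for a payoff of 77.03.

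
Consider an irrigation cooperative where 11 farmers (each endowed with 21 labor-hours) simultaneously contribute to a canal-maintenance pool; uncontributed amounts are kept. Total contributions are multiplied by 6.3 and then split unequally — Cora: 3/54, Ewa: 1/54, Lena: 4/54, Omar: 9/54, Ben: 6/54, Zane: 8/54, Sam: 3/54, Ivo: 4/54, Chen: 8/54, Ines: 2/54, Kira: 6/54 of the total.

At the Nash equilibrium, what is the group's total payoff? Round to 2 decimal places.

Each unit j contributes comes back to j as 6.3 × (j's share), so j prefers to contribute only if that share exceeds 1/6.3 = 0.1587; otherwise keeping the unit dominates.
Omar alone (share 9/54) is above the threshold, contributing 21; the remaining 10 contribute 0. Total contributed: 21.
The canal-maintenance pool pays out 6.3 × 21 = 132.30 in total (split across the unequal shares, but the aggregate is all that matters for the group sum).
The 10 free-riders keep 21 each, adding 210. Group total = 210 + 132.30 = 342.30.

342.30 labor-hours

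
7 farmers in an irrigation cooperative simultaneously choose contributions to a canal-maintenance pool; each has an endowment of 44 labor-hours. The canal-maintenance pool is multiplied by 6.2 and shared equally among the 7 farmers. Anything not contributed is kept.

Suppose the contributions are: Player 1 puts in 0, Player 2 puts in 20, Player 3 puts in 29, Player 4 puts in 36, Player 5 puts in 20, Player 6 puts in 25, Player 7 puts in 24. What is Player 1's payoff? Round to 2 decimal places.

180.40 labor-hours

Total contributed: 0 + 20 + 29 + 36 + 20 + 25 + 24 = 154.
Each receives 6.2 × 154 / 7 = 136.40 from the canal-maintenance pool.
Player 1 keeps 44 − 0 = 44, so Player 1's payoff is 44 + 136.40 = 180.40.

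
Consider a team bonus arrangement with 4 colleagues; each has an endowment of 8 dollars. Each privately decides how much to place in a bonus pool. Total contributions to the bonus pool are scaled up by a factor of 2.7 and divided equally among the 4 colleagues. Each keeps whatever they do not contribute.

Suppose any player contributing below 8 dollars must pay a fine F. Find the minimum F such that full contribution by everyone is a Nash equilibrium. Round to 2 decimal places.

Given the others contribute fully, the best deviation is to contribute 0 (any partial contribution still incurs the fine and gives up units whose private return 0.6750 is below 1).
Deviating from 8 to 0 saves 8 dollars but forfeits the deviator's share of the drop in the bonus pool: 2.7/4 × 8 = 5.40.
So the deviation gain is 8 − 5.40 = 2.60, and the fine must be at least 2.60 dollars to wipe it out.

2.60 dollars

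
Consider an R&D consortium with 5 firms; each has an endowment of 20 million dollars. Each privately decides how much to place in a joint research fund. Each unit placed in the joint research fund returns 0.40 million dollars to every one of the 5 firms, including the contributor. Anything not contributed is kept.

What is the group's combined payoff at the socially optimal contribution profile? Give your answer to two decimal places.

Each contributed unit returns 2.000 to the group as a whole (0.40 to each of 5 players), which exceeds 1, so the social optimum is full contribution: group total = 2.000 × 100 = 200.00.

200.00 million dollars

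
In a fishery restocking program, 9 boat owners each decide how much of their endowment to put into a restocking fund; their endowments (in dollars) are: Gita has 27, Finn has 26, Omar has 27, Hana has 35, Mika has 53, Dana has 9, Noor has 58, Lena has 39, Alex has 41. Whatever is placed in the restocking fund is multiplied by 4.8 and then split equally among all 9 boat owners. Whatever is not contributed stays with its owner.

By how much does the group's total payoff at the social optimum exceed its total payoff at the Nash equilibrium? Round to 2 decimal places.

The private return per contributed unit is 4.8/9 = 0.5333 < 1 for every player regardless of endowment, so the Nash equilibrium is zero contribution and the group total is Σ E_j = 27 + 26 + 27 + 35 + 53 + 9 + 58 + 39 + 41 = 315.
Each contributed unit returns 4.800 to the group, so the social optimum is full contribution by everyone: group total = 4.800 × 315 = 1512.00.
Efficiency loss = (4.800 − 1) × 315 = 1197.00.

1197.00 dollars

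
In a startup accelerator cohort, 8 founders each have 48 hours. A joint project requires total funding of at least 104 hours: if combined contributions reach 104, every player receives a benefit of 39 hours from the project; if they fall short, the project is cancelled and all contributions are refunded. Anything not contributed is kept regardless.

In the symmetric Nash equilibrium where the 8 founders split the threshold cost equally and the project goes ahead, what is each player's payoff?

Equal share of the threshold: 104/8 = 13.
At this profile no one gains by cutting their contribution: any cut drops the total below 104, the project is cancelled, contributions are refunded, and the deviator ends with 48, which is less than 48 − 13 + 39 = 74. Contributing more than 13 just wastes the excess. So contributing exactly 13 is a best response.
Each player's payoff: 48 − 13 + 39 = 74.

74 hours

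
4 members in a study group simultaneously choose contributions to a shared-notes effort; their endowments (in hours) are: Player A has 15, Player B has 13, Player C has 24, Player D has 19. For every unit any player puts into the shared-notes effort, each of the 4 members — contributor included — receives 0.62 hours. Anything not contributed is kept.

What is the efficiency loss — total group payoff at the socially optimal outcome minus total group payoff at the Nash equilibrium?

The private return per contributed unit is 0.62 < 1 for everyone, so the Nash equilibrium is zero contribution and the group total is Σ E_j = 15 + 13 + 24 + 19 = 71.
Each contributed unit returns 2.480 to the group, so the social optimum is full contribution by everyone: group total = 2.480 × 71 = 176.08.
Efficiency loss = (2.480 − 1) × 71 = 105.08.

105.08 hours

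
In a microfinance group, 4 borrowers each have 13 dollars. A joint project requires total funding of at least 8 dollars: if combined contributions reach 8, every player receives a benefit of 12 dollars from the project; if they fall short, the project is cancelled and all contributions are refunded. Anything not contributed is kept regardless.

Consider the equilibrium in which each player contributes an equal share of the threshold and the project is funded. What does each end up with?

23 dollars

Equal share of the threshold: 8/4 = 2.
At this profile no one gains by cutting their contribution: any cut drops the total below 8, the project is cancelled, contributions are refunded, and the deviator ends with 13, which is less than 13 − 2 + 12 = 23. Contributing more than 2 just wastes the excess. So contributing exactly 2 is a best response.
Each player's payoff: 13 − 2 + 12 = 23.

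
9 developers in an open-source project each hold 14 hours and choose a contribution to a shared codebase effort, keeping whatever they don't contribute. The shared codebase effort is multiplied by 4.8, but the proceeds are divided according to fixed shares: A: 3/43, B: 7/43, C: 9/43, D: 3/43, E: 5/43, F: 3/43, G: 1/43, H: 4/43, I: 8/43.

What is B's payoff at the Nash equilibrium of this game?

24.94 hours

Each unit j contributes comes back to j as 4.8 × (j's share), so j prefers to contribute only if that share exceeds 1/4.8 = 0.2083; otherwise keeping the unit dominates.
The only share above 0.2083 is C's 9/43, contributing 14; the remaining 8 contribute 0. Total contributed: 14.
B keeps 14 and receives 4.8 × 14 × 7/43 = 10.94 from the shared codebase effort, for a payoff of 24.94.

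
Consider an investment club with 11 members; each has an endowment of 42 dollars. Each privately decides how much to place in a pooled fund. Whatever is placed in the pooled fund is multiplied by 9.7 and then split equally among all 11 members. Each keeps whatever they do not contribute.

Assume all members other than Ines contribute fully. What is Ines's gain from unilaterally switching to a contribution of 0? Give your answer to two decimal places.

4.96 dollars

Switching from a contribution of 42 to 0 lets Ines keep an extra 42 dollars, but lowers the pooled fund by 42, which costs Ines their own share of that drop: 9.7/11 × 42 = 37.04.
Net gain = 42 − 37.04 = 4.96. The private return per contributed unit (0.8818) is below 1, so free-riding is indeed the best response regardless of what the others do.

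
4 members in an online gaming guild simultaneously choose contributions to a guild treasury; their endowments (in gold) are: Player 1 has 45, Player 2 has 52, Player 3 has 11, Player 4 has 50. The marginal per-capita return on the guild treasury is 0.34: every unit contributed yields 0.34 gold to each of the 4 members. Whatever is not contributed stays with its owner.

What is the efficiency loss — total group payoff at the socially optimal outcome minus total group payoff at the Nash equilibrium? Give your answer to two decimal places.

The private return per contributed unit is 0.34 < 1 for everyone, so the Nash equilibrium is zero contribution and the group total is Σ E_j = 45 + 52 + 11 + 50 = 158.
Each contributed unit returns 1.360 to the group, so the social optimum is full contribution by everyone: group total = 1.360 × 158 = 214.88.
Efficiency loss = (1.360 − 1) × 158 = 56.88.

56.88 gold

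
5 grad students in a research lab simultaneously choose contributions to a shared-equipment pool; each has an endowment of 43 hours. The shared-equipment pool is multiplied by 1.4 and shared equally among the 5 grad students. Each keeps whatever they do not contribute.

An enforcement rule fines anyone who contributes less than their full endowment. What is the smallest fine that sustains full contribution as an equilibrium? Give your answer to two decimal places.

Given the others contribute fully, the best deviation is to contribute 0 (any partial contribution still incurs the fine and gives up units whose private return 0.2800 is below 1).
Deviating from 43 to 0 saves 43 hours but forfeits the deviator's share of the drop in the shared-equipment pool: 1.4/5 × 43 = 12.04.
So the deviation gain is 43 − 12.04 = 30.96, and the fine must be at least 30.96 hours to wipe it out.

30.96 hours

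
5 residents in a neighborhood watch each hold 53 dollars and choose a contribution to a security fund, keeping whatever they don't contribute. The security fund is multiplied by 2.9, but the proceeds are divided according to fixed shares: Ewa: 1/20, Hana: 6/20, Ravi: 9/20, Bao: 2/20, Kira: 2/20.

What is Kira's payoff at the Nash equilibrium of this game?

Player j's private return per contributed unit is 2.9 × (j's share). Contributing is weakly dominant for j when that share is at least 1/2.9 = 0.3448, and contributing 0 is dominant otherwise.
Ravi alone (share 9/20) is above the threshold, contributing 53; the remaining 4 contribute 0. Total contributed: 53.
Kira keeps 53 and receives 2.9 × 53 × 2/20 = 15.37 from the security fund, for a payoff of 68.37.

68.37 dollars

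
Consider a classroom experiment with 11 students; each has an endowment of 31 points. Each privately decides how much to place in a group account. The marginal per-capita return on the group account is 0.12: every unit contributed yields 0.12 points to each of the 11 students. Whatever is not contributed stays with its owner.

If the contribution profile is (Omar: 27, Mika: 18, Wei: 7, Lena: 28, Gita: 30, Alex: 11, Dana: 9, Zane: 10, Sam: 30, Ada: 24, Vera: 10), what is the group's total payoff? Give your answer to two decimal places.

Total contributed: 27 + 18 + 7 + 28 + 30 + 11 + 9 + 10 + 30 + 24 + 10 = 204; total kept: 11 × 31 − 204 = 137.
The group account pays out 0.12 × 11 × 204 = 269.28 in aggregate.
Group total = 137 + 269.28 = 406.28.

406.28 points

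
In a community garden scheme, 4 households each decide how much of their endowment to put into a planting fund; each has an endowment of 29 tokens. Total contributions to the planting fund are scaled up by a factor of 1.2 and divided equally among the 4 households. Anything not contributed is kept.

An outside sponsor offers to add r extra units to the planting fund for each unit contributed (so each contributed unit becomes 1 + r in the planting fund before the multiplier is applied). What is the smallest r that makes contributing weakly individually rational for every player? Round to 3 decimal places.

With matching at rate r, one contributed unit becomes (1 + r) in the planting fund and returns 1.2 × (1 + r) / 4 to the contributor.
Setting this equal to 1: 1 + r = 4/1.2 = 3.3333.
So the minimum matching rate is r = 3.3333 − 1 = 2.333.

2.333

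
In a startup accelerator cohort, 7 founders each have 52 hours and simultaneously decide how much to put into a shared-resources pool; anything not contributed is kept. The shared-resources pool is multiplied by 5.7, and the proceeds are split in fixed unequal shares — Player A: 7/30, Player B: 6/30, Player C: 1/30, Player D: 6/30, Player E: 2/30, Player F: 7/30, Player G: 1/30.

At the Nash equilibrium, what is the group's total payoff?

1341.60 hours

Each unit j contributes comes back to j as 5.7 × (j's share), so j prefers to contribute only if that share exceeds 1/5.7 = 0.1754; otherwise keeping the unit dominates.
The shares above 0.1754 belong to Player A, Player B, Player D and Player F, contributing 52 each; the remaining 3 contribute 0. Total contributed: 208.
The shared-resources pool pays out 5.7 × 208 = 1185.60 in total (split across the unequal shares, but the aggregate is all that matters for the group sum).
The 3 free-riders keep 52 each, adding 156. Group total = 156 + 1185.60 = 1341.60.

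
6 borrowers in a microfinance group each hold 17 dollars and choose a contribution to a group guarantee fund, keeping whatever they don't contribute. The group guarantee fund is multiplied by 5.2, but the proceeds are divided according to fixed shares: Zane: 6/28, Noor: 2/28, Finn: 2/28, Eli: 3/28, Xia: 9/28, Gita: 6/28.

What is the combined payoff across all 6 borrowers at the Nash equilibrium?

Each unit j contributes comes back to j as 5.2 × (j's share), so j prefers to contribute only if that share exceeds 1/5.2 = 0.1923; otherwise keeping the unit dominates.
Zane, Xia and Gita clear that bar, contributing 17 each; the remaining 3 contribute 0. Total contributed: 51.
The group guarantee fund pays out 5.2 × 51 = 265.20 in total (split across the unequal shares, but the aggregate is all that matters for the group sum).
The 3 free-riders keep 17 each, adding 51. Group total = 51 + 265.20 = 316.20.

316.20 dollars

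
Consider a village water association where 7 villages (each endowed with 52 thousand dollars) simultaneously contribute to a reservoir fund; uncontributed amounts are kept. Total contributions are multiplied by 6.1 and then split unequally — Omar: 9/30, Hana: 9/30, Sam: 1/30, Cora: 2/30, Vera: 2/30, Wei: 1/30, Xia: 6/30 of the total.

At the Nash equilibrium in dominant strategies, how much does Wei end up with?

Each unit j contributes comes back to j as 6.1 × (j's share), so j prefers to contribute only if that share exceeds 1/6.1 = 0.1639; otherwise keeping the unit dominates.
Omar, Hana and Xia clear that bar, contributing 52 each; the remaining 4 contribute 0. Total contributed: 156.
Wei keeps 52 and receives 6.1 × 156 × 1/30 = 31.72 from the reservoir fund, for a payoff of 83.72.

83.72 thousand dollars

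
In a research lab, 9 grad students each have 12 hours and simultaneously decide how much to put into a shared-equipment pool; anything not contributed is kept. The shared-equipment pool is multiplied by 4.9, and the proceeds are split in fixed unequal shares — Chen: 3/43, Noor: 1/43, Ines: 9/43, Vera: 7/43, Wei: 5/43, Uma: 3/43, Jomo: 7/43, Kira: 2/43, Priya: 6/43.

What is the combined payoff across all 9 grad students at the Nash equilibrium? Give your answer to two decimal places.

Player j's private return per contributed unit is 4.9 × (j's share). Contributing is weakly dominant for j when that share is at least 1/4.9 = 0.2041, and contributing 0 is dominant otherwise.
Only Ines (9/43) clears that bar, contributing 12; the remaining 8 contribute 0. Total contributed: 12.
The shared-equipment pool pays out 4.9 × 12 = 58.80 in total (split across the unequal shares, but the aggregate is all that matters for the group sum).
The 8 free-riders keep 12 each, adding 96. Group total = 96 + 58.80 = 154.80.

154.80 hours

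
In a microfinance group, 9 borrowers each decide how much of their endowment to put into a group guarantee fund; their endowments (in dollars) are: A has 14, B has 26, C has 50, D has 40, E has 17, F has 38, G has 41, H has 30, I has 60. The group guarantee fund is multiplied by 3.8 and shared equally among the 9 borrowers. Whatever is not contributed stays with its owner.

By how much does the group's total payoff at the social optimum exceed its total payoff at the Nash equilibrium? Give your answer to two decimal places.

The private return per contributed unit is 3.8/9 = 0.4222 < 1 for every player regardless of endowment, so the Nash equilibrium is zero contribution and the group total is Σ E_j = 14 + 26 + 50 + 40 + 17 + 38 + 41 + 30 + 60 = 316.
Each contributed unit returns 3.800 to the group, so the social optimum is full contribution by everyone: group total = 3.800 × 316 = 1200.80.
Efficiency loss = (3.800 − 1) × 316 = 884.80.

884.80 dollars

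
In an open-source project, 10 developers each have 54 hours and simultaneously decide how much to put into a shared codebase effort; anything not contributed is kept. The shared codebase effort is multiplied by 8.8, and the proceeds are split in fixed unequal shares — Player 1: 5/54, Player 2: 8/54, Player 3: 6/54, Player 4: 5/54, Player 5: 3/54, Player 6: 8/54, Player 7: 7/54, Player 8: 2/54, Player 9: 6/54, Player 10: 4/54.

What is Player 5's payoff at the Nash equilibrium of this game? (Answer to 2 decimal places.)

Player j's private return per contributed unit is 8.8 × (j's share). Contributing is weakly dominant for j when that share is at least 1/8.8 = 0.1136, and contributing 0 is dominant otherwise.
Player 2, Player 6 and Player 7 clear that bar, contributing 54 each; the remaining 7 contribute 0. Total contributed: 162.
Player 5 keeps 54 and receives 8.8 × 162 × 3/54 = 79.20 from the shared codebase effort, for a payoff of 133.20.

133.20 hours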